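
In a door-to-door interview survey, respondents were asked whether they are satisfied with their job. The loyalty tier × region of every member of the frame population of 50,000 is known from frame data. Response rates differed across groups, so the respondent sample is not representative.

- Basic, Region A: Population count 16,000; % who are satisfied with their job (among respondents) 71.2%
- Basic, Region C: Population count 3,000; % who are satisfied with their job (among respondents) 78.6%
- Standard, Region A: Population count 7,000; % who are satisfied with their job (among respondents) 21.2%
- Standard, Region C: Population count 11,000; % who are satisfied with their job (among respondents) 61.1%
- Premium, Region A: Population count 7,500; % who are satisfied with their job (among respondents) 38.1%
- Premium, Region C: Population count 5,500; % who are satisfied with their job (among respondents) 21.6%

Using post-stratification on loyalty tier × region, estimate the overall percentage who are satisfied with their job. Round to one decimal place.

52.0%

Each cell contributes population-share × respondent value:
  Basic, Region A: (16,000/50,000) × 71.2 = 22.784
  Basic, Region C: (3,000/50,000) × 78.6 = 4.716
  Standard, Region A: (7,000/50,000) × 21.2 = 2.968
  Standard, Region C: (11,000/50,000) × 61.1 = 13.442
  Premium, Region A: (7,500/50,000) × 38.1 = 5.715
  Premium, Region C: (5,500/50,000) × 21.6 = 2.376
Post-stratified estimate = 52.001 → 52.0%.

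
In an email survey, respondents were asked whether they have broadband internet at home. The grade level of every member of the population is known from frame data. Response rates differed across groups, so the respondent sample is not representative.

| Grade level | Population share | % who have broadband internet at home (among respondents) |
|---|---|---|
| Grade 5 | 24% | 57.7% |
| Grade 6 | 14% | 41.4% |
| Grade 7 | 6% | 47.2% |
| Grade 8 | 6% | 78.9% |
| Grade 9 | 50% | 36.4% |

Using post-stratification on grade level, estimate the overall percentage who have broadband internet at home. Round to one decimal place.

Post-stratification weights by population share, not respondent share:
  Grade 5: 0.24 × 57.7 = 13.848
  Grade 6: 0.14 × 41.4 = 5.796
  Grade 7: 0.06 × 47.2 = 2.832
  Grade 8: 0.06 × 78.9 = 4.734
  Grade 9: 0.5 × 36.4 = 18.2
Post-stratified estimate = 45.41 → 45.4%.

45.4%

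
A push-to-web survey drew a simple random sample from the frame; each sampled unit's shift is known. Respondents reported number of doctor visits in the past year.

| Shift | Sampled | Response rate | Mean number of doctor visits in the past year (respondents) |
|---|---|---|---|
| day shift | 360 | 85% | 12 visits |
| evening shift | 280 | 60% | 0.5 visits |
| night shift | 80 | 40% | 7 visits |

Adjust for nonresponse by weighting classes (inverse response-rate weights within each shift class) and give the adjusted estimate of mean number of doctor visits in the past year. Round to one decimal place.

7.0

Each respondent's weight = sampled/responded in their class; summing within a class gives n_sampled, so:
  day shift: 360 × 12 = 4320
  evening shift: 280 × 0.5 = 140
  night shift: 80 × 7 = 560
Adjusted estimate = 5020 / 720 = 6.97222 → 7.0.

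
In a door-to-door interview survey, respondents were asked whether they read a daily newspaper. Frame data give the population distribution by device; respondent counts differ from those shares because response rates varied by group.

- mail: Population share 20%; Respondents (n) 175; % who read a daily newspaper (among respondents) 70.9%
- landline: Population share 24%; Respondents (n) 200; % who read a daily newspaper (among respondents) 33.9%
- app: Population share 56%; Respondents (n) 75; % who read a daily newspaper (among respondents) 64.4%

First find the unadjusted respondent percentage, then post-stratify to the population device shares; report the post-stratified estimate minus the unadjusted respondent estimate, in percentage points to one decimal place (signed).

+5.0 percentage points

Naive respondent-only estimate (weights = respondent counts):
  (175/450)×70.9 + (200/450)×33.9 + (75/450)×64.4 = 53.3722%
Post-stratifying to population shares instead:
  0.2×70.9 + 0.24×33.9 + 0.56×64.4 = 58.38%
Difference = 58.38 − 53.3722 = 5.0078 pp.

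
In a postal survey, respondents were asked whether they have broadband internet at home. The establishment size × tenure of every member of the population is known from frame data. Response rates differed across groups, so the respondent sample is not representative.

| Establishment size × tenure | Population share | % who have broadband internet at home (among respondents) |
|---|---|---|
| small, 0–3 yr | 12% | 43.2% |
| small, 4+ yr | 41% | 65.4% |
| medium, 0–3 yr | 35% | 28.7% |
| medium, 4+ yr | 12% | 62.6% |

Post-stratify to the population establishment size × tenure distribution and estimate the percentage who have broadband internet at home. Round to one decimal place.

Post-stratification weights by population share, not respondent share:
  small, 0–3 yr: 0.12 × 43.2 = 5.184
  small, 4+ yr: 0.41 × 65.4 = 26.814
  medium, 0–3 yr: 0.35 × 28.7 = 10.045
  medium, 4+ yr: 0.12 × 62.6 = 7.512
Post-stratified estimate = 49.555 → 49.6%.

49.6%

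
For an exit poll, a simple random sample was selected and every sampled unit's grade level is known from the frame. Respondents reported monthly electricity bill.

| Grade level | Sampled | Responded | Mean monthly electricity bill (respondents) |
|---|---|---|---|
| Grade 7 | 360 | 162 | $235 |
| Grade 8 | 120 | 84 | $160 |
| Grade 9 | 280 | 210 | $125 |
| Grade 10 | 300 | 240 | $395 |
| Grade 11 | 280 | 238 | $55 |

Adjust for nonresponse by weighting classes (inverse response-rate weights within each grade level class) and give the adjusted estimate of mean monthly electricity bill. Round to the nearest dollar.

Class response rates: Grade 7 162/360 = 45%, Grade 8 84/120 = 70%, Grade 9 210/280 = 75%, Grade 10 240/300 = 80%, Grade 11 238/280 = 85%.
Each respondent's weight = sampled/responded in their class; summing within a class gives n_sampled, so:
  Grade 7: 360 × 235 = 84,600
  Grade 8: 120 × 160 = 19,200
  Grade 9: 280 × 125 = 35,000
  Grade 10: 300 × 395 = 118,500
  Grade 11: 280 × 55 = 15,400
Adjusted estimate = 272,700 / 1,340 = 203.507 → $204.

$204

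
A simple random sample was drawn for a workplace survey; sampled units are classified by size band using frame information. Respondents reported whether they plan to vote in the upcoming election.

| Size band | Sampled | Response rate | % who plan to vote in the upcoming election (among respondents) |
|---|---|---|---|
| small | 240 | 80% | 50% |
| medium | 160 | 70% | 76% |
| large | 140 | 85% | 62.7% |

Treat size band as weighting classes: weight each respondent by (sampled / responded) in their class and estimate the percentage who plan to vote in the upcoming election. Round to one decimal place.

61.0%

Each respondent's weight = sampled/responded in their class; summing within a class gives n_sampled, so:
  small: 240 × 50 = 12,000
  medium: 160 × 76 = 12,160
  large: 140 × 62.7 = 8778
Adjusted estimate = 32,938 / 540 = 60.9963 → 61.0%.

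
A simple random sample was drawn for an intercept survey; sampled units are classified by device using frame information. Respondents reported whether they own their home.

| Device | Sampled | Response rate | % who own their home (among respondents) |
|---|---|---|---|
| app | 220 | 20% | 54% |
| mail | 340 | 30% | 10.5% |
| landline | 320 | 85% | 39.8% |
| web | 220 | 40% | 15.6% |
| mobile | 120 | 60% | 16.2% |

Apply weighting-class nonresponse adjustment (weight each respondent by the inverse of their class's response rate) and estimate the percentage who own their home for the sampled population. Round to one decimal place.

27.5%

With weight = n_sampled/n_responded per class, the weighted class total is n_sampled:
  app: 220 × 54 = 11,880
  mail: 340 × 10.5 = 3570
  landline: 320 × 39.8 = 12,736
  web: 220 × 15.6 = 3432
  mobile: 120 × 16.2 = 1944
Adjusted estimate = 33,562 / 1,220 = 27.5098 → 27.5%.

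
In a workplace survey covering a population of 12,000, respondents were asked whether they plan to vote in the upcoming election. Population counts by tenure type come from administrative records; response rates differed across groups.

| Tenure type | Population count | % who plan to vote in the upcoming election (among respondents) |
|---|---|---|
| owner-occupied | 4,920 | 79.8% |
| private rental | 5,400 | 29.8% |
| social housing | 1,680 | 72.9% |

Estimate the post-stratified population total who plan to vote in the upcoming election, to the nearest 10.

Apply each group's respondent rate to its population count:
  owner-occupied: 4,920 × 79.8% = 3926.16
  private rental: 5,400 × 29.8% = 1609.2
  social housing: 1,680 × 72.9% = 1224.72
Estimated total = 6760.08 → 6,760.

6,760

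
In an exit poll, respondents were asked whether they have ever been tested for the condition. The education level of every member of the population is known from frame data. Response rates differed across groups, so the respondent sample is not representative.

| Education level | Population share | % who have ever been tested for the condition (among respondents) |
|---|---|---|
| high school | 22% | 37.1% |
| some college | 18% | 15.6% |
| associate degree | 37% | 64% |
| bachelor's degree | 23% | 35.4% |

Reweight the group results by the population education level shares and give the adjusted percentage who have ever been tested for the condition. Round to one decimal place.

Reweight to the known education level distribution:
  high school: 0.22 × 37.1 = 8.162
  some college: 0.18 × 15.6 = 2.808
  associate degree: 0.37 × 64 = 23.68
  bachelor's degree: 0.23 × 35.4 = 8.142
Post-stratified estimate = 42.792 → 42.8%.

42.8%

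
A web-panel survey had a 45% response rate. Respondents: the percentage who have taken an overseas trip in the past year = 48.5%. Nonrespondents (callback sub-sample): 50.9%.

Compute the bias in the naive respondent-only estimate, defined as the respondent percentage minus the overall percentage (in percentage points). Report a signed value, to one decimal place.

Nonresponse fraction = 1 − 0.45 = 0.55.
Bias = (nonresponse fraction) × (respondent percentage − nonrespondent percentage)
     = 0.55 × (48.5 − 50.9) = 0.55 × -2.4 = -1.32.

-1.3 percentage points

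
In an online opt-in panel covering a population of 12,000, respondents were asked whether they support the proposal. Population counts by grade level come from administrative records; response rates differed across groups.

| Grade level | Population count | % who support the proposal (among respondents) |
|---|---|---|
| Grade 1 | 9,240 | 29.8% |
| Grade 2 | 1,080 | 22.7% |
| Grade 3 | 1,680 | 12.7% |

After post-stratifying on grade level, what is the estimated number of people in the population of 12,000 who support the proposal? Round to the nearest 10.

Apply each group's respondent rate to its population count:
  Grade 1: 9,240 × 29.8% = 2753.52
  Grade 2: 1,080 × 22.7% = 245.16
  Grade 3: 1,680 × 12.7% = 213.36
Estimated total = 3212.04 → 3,210.

3,210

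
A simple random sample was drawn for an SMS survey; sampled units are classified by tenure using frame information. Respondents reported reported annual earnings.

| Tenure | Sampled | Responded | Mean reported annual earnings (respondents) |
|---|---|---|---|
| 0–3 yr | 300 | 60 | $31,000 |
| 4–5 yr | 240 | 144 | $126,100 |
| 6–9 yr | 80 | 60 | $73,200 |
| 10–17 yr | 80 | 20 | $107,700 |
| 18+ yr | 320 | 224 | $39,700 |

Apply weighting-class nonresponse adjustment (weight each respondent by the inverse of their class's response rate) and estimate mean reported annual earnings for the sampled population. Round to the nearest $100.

$65,400

Response rates by class: 0–3 yr 60/300 = 20%, 4–5 yr 144/240 = 60%, 6–9 yr 60/80 = 75%, 10–17 yr 20/80 = 25%, 18+ yr 224/320 = 70%.
Each respondent's weight = sampled/responded in their class; summing within a class gives n_sampled, so:
  0–3 yr: 300 × 31,000 = 9,300,000
  4–5 yr: 240 × 126,100 = 30,264,000
  6–9 yr: 80 × 73,200 = 5,856,000
  10–17 yr: 80 × 107,700 = 8,616,000
  18+ yr: 320 × 39,700 = 12,704,000
Adjusted estimate = 66,740,000 / 1,020 = 65431.4 → $65,400.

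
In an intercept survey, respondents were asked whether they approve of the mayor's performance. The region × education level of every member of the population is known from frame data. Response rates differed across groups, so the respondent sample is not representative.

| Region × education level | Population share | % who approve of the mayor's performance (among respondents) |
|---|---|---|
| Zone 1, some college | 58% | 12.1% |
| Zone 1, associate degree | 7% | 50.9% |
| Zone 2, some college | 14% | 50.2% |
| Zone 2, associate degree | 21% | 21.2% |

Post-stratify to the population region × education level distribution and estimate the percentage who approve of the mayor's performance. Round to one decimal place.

22.1%

Post-stratification weights by population share, not respondent share:
  Zone 1, some college: 0.58 × 12.1 = 7.018
  Zone 1, associate degree: 0.07 × 50.9 = 3.563
  Zone 2, some college: 0.14 × 50.2 = 7.028
  Zone 2, associate degree: 0.21 × 21.2 = 4.452
Post-stratified estimate = 22.061 → 22.1%.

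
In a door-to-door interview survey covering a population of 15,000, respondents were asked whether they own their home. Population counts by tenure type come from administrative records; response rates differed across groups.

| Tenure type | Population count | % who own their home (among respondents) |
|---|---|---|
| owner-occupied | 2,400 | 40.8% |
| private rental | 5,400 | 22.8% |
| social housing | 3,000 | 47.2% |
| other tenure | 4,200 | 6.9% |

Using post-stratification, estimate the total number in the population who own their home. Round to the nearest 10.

3,920

Each cell contributes its population count × the respondent rate:
  owner-occupied: 2,400 × 40.8% = 979.2
  private rental: 5,400 × 22.8% = 1231.2
  social housing: 3,000 × 47.2% = 1416
  other tenure: 4,200 × 6.9% = 289.8
Estimated total = 3916.2 → 3,920.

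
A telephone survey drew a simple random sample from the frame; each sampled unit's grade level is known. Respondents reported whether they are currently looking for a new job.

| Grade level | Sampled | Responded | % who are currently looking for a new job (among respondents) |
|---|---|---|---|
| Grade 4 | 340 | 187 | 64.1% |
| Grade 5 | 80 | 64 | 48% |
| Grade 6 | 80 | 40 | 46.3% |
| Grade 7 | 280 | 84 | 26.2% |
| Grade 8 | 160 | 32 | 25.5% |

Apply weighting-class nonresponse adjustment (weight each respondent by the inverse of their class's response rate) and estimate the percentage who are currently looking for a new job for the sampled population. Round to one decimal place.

Class response rates: Grade 4 187/340 = 55%, Grade 5 64/80 = 80%, Grade 6 40/80 = 50%, Grade 7 84/280 = 30%, Grade 8 32/160 = 20%.
Each respondent's weight = sampled/responded in their class; summing within a class gives n_sampled, so:
  Grade 4: 340 × 64.1 = 21794
  Grade 5: 80 × 48 = 3840
  Grade 6: 80 × 46.3 = 3704
  Grade 7: 280 × 26.2 = 7336
  Grade 8: 160 × 25.5 = 4080
Adjusted estimate = 40,754 / 940 = 43.3553 → 43.4%.

43.4%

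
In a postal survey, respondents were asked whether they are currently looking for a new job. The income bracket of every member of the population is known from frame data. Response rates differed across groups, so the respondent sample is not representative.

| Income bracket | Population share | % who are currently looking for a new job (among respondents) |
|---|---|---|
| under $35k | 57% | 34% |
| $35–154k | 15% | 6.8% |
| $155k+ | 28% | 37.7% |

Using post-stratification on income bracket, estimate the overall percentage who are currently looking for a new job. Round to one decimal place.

Each cell contributes population-share × respondent value:
  under $35k: 0.57 × 34 = 19.38
  $35–154k: 0.15 × 6.8 = 1.02
  $155k+: 0.28 × 37.7 = 10.556
Post-stratified estimate = 30.956 → 31.0%.

31.0%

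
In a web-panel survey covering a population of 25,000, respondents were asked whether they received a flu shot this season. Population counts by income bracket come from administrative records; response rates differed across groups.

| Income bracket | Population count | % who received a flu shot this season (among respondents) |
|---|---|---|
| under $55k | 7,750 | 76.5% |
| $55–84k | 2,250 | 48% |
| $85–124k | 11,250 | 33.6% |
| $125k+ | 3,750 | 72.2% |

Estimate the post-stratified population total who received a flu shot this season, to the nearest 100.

Apply each group's respondent rate to its population count:
  under $55k: 7,750 × 76.5% = 5928.75
  $55–84k: 2,250 × 48% = 1080
  $85–124k: 11,250 × 33.6% = 3780
  $125k+: 3,750 × 72.2% = 2707.5
Estimated total = 13496.2 → 13,500.

13,500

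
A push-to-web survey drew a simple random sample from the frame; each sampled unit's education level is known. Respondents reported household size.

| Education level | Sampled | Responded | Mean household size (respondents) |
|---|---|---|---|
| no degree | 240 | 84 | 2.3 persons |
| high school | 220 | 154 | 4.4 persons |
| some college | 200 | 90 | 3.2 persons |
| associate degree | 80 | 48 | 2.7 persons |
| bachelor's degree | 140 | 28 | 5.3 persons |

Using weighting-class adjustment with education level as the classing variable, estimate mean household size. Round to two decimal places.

3.54

Response rates by class: no degree 84/240 = 35%, high school 154/220 = 70%, some college 90/200 = 45%, associate degree 48/80 = 60%, bachelor's degree 28/140 = 20%.
Weighting each respondent by the inverse class response rate inflates each class back to its sampled size, so the class weight is n_sampled:
  no degree: 240 × 2.3 = 552
  high school: 220 × 4.4 = 968
  some college: 200 × 3.2 = 640
  associate degree: 80 × 2.7 = 216
  bachelor's degree: 140 × 5.3 = 742
Adjusted estimate = 3118 / 880 = 3.54318 → 3.54.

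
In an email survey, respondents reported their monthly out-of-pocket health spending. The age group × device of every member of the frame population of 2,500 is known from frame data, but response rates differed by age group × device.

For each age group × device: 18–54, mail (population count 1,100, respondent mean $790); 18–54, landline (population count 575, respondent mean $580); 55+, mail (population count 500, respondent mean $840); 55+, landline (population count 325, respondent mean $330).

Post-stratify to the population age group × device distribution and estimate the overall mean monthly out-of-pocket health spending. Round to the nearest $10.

$690

Post-stratification weights by population share, not respondent share:
  18–54, mail: (1,100/2,500) × 790 = 347.6
  18–54, landline: (575/2,500) × 580 = 133.4
  55+, mail: (500/2,500) × 840 = 168
  55+, landline: (325/2,500) × 330 = 42.9
Post-stratified estimate = 691.9 → $690.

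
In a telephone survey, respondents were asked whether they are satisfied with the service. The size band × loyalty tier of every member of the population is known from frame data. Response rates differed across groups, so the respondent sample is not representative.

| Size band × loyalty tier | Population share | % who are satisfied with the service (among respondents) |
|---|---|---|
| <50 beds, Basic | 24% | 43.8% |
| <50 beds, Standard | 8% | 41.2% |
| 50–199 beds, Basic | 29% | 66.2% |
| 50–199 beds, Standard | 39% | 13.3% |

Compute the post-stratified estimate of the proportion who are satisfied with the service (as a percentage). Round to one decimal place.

38.2%

Post-stratification weights by population share, not respondent share:
  <50 beds, Basic: 0.24 × 43.8 = 10.512
  <50 beds, Standard: 0.08 × 41.2 = 3.296
  50–199 beds, Basic: 0.29 × 66.2 = 19.198
  50–199 beds, Standard: 0.39 × 13.3 = 5.187
Post-stratified estimate = 38.193 → 38.2%.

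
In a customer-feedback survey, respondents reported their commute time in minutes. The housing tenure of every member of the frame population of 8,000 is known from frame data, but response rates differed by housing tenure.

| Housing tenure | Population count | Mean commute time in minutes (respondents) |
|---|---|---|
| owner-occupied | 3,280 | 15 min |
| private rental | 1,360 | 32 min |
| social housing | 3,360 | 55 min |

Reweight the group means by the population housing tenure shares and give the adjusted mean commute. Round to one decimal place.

Weight each group's respondent value by its population share:
  owner-occupied: (3,280/8,000) × 15 = 6.15
  private rental: (1,360/8,000) × 32 = 5.44
  social housing: (3,360/8,000) × 55 = 23.1
Post-stratified estimate = 34.69 → 34.7.

34.7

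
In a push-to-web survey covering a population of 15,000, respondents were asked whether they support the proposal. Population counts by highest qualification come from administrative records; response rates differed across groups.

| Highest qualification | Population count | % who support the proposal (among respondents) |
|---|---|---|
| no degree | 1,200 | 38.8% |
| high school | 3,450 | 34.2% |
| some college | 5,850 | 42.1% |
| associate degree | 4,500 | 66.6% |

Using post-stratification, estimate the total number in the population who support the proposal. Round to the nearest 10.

7,110

Each cell contributes its population count × the respondent rate:
  no degree: 1,200 × 38.8% = 465.6
  high school: 3,450 × 34.2% = 1179.9
  some college: 5,850 × 42.1% = 2462.85
  associate degree: 4,500 × 66.6% = 2997
Estimated total = 7105.35 → 7,110.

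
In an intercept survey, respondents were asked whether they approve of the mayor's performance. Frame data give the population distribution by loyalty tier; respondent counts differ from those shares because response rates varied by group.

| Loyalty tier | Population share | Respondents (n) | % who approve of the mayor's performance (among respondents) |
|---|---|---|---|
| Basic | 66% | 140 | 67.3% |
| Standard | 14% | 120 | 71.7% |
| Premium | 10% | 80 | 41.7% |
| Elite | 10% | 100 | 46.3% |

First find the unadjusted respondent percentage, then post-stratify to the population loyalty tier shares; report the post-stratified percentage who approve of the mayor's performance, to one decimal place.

63.3%

Unadjusted (pooled respondent) estimate weights by respondent counts:
  (140/440)×67.3 + (120/440)×71.7 + (80/440)×41.7 + (100/440)×46.3 = 59.0727%
Post-stratifying to population shares instead:
  0.66×67.3 + 0.14×71.7 + 0.1×41.7 + 0.1×46.3 = 63.256%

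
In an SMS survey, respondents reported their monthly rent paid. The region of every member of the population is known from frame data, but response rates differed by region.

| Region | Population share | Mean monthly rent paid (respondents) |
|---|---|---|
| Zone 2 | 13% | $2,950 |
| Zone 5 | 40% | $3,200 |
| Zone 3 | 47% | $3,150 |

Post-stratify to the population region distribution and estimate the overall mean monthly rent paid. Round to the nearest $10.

Each cell contributes population-share × respondent value:
  Zone 2: 0.13 × 2950 = 383.5
  Zone 5: 0.4 × 3200 = 1280
  Zone 3: 0.47 × 3150 = 1480.5
Post-stratified estimate = 3144 → $3,140.

$3,140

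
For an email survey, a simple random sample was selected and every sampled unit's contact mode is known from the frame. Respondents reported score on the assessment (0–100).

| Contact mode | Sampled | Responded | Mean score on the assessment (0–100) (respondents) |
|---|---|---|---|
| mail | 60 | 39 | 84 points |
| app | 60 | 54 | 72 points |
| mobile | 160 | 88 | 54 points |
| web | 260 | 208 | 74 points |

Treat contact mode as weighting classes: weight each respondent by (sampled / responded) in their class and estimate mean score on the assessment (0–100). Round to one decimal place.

Response rates by class: mail 39/60 = 65%, app 54/60 = 90%, mobile 88/160 = 55%, web 208/260 = 80%.
Each respondent's weight = sampled/responded in their class; summing within a class gives n_sampled, so:
  mail: 60 × 84 = 5040
  app: 60 × 72 = 4320
  mobile: 160 × 54 = 8640
  web: 260 × 74 = 19,240
Adjusted estimate = 37,240 / 540 = 68.963 → 69.0.

69.0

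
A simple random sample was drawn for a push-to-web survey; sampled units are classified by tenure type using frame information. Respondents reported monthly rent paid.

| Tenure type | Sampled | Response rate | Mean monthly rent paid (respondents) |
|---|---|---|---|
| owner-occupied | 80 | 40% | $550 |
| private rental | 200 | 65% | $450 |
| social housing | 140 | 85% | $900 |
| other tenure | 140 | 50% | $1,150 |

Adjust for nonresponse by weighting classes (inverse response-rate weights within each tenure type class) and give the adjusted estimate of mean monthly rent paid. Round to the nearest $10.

Each respondent's weight = sampled/responded in their class; summing within a class gives n_sampled, so:
  owner-occupied: 80 × 550 = 44,000
  private rental: 200 × 450 = 90,000
  social housing: 140 × 900 = 126,000
  other tenure: 140 × 1150 = 161,000
Adjusted estimate = 421,000 / 560 = 751.786 → $750.

$750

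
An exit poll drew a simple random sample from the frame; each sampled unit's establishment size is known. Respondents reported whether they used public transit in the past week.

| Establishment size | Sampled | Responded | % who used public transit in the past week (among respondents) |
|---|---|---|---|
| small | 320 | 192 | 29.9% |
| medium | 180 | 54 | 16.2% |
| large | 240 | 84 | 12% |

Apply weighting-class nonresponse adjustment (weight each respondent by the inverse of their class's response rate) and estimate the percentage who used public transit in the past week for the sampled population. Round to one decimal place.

Class response rates: small 192/320 = 60%, medium 54/180 = 30%, large 84/240 = 35%.
Each respondent's weight = sampled/responded in their class; summing within a class gives n_sampled, so:
  small: 320 × 29.9 = 9568
  medium: 180 × 16.2 = 2916
  large: 240 × 12 = 2880
Adjusted estimate = 15,364 / 740 = 20.7622 → 20.8%.

20.8%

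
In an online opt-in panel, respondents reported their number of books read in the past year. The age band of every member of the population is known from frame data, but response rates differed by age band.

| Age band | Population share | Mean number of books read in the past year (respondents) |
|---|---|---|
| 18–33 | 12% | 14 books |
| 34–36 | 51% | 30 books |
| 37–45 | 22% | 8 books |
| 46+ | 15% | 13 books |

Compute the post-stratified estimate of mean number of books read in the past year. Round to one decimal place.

20.7

Each cell contributes population-share × respondent value:
  18–33: 0.12 × 14 = 1.68
  34–36: 0.51 × 30 = 15.3
  37–45: 0.22 × 8 = 1.76
  46+: 0.15 × 13 = 1.95
Post-stratified estimate = 20.69 → 20.7.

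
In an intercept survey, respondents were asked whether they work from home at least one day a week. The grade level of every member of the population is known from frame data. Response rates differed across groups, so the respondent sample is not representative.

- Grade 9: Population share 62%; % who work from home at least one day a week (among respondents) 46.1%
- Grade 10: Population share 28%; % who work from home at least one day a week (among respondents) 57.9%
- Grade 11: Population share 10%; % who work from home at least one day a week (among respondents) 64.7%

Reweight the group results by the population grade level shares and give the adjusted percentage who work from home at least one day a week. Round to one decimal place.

51.3%

Post-stratification weights by population share, not respondent share:
  Grade 9: 0.62 × 46.1 = 28.582
  Grade 10: 0.28 × 57.9 = 16.212
  Grade 11: 0.1 × 64.7 = 6.47
Post-stratified estimate = 51.264 → 51.3%.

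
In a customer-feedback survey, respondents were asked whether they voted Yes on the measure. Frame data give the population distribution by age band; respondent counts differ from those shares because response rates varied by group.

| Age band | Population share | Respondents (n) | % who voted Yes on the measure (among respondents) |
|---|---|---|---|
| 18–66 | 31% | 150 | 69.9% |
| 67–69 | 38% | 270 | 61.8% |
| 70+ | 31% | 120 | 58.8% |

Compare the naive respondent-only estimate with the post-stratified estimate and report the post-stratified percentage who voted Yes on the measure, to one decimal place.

Without adjustment, the pooled respondent share is:
  (150/540)×69.9 + (270/540)×61.8 + (120/540)×58.8 = 63.3833%
Post-stratifying to population shares instead:
  0.31×69.9 + 0.38×61.8 + 0.31×58.8 = 63.381%

63.4%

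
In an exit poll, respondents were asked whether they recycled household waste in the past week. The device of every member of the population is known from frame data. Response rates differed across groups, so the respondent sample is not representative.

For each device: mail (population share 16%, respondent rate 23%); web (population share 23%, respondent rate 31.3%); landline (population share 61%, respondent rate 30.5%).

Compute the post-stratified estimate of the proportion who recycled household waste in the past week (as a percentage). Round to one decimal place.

Each cell contributes population-share × respondent value:
  mail: 0.16 × 23 = 3.68
  web: 0.23 × 31.3 = 7.199
  landline: 0.61 × 30.5 = 18.605
Post-stratified estimate = 29.484 → 29.5%.

29.5%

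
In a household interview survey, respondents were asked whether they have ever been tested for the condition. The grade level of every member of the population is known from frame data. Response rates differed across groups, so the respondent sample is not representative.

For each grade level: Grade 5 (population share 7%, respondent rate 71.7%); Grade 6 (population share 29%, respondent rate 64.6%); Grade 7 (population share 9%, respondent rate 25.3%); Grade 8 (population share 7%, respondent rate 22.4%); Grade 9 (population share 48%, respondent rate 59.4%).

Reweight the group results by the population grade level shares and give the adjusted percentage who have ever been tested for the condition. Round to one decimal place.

56.1%

Weight each group's respondent value by its population share:
  Grade 5: 0.07 × 71.7 = 5.019
  Grade 6: 0.29 × 64.6 = 18.734
  Grade 7: 0.09 × 25.3 = 2.277
  Grade 8: 0.07 × 22.4 = 1.568
  Grade 9: 0.48 × 59.4 = 28.512
Post-stratified estimate = 56.11 → 56.1%.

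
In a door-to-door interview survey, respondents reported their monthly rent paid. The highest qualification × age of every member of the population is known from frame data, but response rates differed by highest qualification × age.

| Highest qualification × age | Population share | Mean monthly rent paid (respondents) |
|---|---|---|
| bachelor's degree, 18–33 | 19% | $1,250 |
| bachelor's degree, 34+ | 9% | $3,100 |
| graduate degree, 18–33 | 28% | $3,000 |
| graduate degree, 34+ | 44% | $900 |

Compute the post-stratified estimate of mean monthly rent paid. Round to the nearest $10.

$1,750

Post-stratification weights by population share, not respondent share:
  bachelor's degree, 18–33: 0.19 × 1250 = 237.5
  bachelor's degree, 34+: 0.09 × 3100 = 279
  graduate degree, 18–33: 0.28 × 3000 = 840
  graduate degree, 34+: 0.44 × 900 = 396
Post-stratified estimate = 1752.5 → $1,750.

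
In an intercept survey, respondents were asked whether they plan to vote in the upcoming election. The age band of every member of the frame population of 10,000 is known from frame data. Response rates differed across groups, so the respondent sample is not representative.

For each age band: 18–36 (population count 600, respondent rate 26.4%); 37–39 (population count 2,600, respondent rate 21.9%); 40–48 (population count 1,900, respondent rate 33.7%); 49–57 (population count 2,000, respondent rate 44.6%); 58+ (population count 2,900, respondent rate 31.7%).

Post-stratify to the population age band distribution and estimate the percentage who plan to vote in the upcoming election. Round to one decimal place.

Weight each group's respondent value by its population share:
  18–36: (600/10,000) × 26.4 = 1.584
  37–39: (2,600/10,000) × 21.9 = 5.694
  40–48: (1,900/10,000) × 33.7 = 6.403
  49–57: (2,000/10,000) × 44.6 = 8.92
  58+: (2,900/10,000) × 31.7 = 9.193
Post-stratified estimate = 31.794 → 31.8%.

31.8%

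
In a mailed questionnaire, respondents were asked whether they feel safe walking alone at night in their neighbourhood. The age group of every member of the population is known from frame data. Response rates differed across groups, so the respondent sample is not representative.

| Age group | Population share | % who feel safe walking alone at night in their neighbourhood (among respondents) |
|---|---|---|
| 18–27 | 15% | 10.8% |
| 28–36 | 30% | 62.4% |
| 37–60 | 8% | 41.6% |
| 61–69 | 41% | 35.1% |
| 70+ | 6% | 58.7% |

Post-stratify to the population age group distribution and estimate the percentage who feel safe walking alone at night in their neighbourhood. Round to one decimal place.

Reweight to the known age group distribution:
  18–27: 0.15 × 10.8 = 1.62
  28–36: 0.3 × 62.4 = 18.72
  37–60: 0.08 × 41.6 = 3.328
  61–69: 0.41 × 35.1 = 14.391
  70+: 0.06 × 58.7 = 3.522
Post-stratified estimate = 41.581 → 41.6%.

41.6%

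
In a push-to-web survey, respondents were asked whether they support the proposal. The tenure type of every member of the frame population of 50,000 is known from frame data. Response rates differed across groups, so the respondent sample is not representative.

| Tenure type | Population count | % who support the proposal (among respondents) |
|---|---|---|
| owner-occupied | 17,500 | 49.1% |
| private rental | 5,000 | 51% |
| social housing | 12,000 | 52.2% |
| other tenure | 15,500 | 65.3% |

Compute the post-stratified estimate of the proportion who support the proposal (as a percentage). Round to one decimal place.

55.1%

Reweight to the known tenure type distribution:
  owner-occupied: (17,500/50,000) × 49.1 = 17.185
  private rental: (5,000/50,000) × 51 = 5.1
  social housing: (12,000/50,000) × 52.2 = 12.528
  other tenure: (15,500/50,000) × 65.3 = 20.243
Post-stratified estimate = 55.056 → 55.1%.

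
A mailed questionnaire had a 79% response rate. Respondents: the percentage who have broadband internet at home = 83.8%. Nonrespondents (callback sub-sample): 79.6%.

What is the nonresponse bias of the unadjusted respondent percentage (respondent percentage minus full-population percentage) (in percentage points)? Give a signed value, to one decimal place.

+0.9 percentage points

Nonresponse fraction = 1 − 0.79 = 0.21.
Bias = (nonresponse fraction) × (respondent percentage − nonrespondent percentage)
     = 0.21 × (83.8 − 79.6) = 0.21 × 4.2 = 0.882.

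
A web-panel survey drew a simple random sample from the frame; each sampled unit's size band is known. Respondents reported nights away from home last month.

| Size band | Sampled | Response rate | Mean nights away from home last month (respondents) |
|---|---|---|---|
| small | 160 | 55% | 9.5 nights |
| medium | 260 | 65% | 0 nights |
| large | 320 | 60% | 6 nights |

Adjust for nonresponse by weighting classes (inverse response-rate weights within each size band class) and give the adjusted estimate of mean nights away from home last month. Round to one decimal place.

With weight = n_sampled/n_responded per class, the weighted class total is n_sampled:
  small: 160 × 9.5 = 1520
  medium: 260 × 0 = 0
  large: 320 × 6 = 1920
Adjusted estimate = 3440 / 740 = 4.64865 → 4.6.

4.6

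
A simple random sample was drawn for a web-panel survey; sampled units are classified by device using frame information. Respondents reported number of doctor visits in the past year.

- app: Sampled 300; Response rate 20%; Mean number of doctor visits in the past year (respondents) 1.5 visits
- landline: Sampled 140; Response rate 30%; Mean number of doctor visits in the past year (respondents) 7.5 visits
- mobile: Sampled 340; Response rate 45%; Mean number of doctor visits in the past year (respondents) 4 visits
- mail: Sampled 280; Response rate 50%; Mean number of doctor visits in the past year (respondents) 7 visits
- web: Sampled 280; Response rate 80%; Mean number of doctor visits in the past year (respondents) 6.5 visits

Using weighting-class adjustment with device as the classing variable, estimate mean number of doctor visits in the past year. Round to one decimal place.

5.0

Inverse-response-rate weighting restores each class to its sampled count, so class totals weight by n_sampled:
  app: 300 × 1.5 = 450
  landline: 140 × 7.5 = 1050
  mobile: 340 × 4 = 1360
  mail: 280 × 7 = 1960
  web: 280 × 6.5 = 1820
Adjusted estimate = 6640 / 1,340 = 4.95522 → 5.0.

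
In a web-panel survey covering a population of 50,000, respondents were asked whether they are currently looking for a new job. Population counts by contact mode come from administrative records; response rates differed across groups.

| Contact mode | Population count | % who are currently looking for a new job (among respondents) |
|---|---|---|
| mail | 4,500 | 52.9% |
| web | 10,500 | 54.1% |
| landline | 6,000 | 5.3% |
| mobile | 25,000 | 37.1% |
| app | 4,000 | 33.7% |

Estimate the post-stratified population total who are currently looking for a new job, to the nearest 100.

Apply each group's respondent rate to its population count:
  mail: 4,500 × 52.9% = 2380.5
  web: 10,500 × 54.1% = 5680.5
  landline: 6,000 × 5.3% = 318
  mobile: 25,000 × 37.1% = 9275
  app: 4,000 × 33.7% = 1348
Estimated total = 19,002 → 19,000.

19,000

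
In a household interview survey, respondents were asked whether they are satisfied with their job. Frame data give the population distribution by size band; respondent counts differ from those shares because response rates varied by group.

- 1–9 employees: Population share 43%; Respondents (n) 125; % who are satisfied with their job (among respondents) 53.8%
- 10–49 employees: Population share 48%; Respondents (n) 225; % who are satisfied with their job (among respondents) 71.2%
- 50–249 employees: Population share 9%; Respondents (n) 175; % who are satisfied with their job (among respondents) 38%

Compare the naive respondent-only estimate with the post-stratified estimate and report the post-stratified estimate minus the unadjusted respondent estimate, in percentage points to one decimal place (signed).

+4.7 percentage points

Unadjusted (pooled respondent) estimate weights by respondent counts:
  (125/525)×53.8 + (225/525)×71.2 + (175/525)×38 = 55.9905%
Post-stratified estimate weights by population shares:
  0.43×53.8 + 0.48×71.2 + 0.09×38 = 60.73%
Difference = 60.73 − 55.9905 = 4.7395 pp.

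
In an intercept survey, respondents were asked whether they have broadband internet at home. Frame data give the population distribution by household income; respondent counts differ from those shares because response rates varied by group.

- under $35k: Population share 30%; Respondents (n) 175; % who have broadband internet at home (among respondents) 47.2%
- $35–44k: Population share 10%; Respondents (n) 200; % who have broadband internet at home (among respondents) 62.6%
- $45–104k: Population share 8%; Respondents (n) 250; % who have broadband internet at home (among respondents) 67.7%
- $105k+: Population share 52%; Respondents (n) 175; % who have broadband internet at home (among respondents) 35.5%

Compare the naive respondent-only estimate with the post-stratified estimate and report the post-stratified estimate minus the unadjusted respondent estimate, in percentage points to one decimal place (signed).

-10.6 percentage points

Without adjustment, the pooled respondent share is:
  (175/800)×47.2 + (200/800)×62.6 + (250/800)×67.7 + (175/800)×35.5 = 54.8969%
Post-stratified estimate weights by population shares:
  0.3×47.2 + 0.1×62.6 + 0.08×67.7 + 0.52×35.5 = 44.296%
Difference = 44.296 − 54.8969 = -10.6009 pp.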